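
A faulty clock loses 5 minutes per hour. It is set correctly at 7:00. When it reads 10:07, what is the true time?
For every 60 true minutes, the faulty clock advances 55 minutes, so 1 faulty-clock minute corresponds to 60/55 true minutes.
From 7:00 to 10:07 on the faulty dial is 187 minutes.
True elapsed: 187 x 60/55 = 204 minutes = 3 hours and 24 minutes.
True time: 7:00 + 3 hours and 24 minutes = 10:24.

Final answer: 10:24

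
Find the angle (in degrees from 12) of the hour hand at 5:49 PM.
The hour hand moves 30 degrees per hour and 0.5 degrees per minute.
At 5:49: (5) x 30 + 49 x 0.5 = 150 + 24.5 = 174.5 degrees

Final answer: 174.5 degrees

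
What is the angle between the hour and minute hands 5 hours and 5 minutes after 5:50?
First find the time 5 hours and 5 minutes after 5:50.
Total minutes: 5 x 60 + 50 + 5 x 60 + 5 = 655.
655 mod 720 = 655 minutes = 10:55.
Now compute the angle at 10:55:
Hour hand: 10 x 30 + 55 x 0.5 = 327.5 degrees
Minute hand: 55 x 6 = 330 degrees
Difference: |327.5 - 330| = 2.5 degrees
The angle is 2.5 degrees

Final answer: 2.5 degrees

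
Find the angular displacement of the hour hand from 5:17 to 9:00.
The hour hand moves 0.5 degrees per minute.
Time elapsed: 9:00 - 5:17 = 223 minutes
Angular displacement: 223 x 0.5 = 111.5 degrees

Final answer: 111.5 degrees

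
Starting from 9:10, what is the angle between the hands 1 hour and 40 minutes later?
First find the time 1 hour and 40 minutes after 9:10.
Total minutes: 9 x 60 + 10 + 1 x 60 + 40 = 650.
650 mod 720 = 650 minutes = 10:50.
Now compute the angle at 10:50:
Hour hand: 10 x 30 + 50 x 0.5 = 325 degrees
Minute hand: 50 x 6 = 300 degrees
Difference: |325 - 300| = 25 degrees
The angle is 25 degrees

Final answer: 25 degrees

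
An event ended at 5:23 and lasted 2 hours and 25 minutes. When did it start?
Starting time: 5:23 = 323 total minutes past 12:00
Subtracting: 2 hours and 25 minutes = 145 minutes
323 - 145 = 178 minutes
= 2 hours and 58 minutes past 12:00 = 2:58

Final answer: 2:58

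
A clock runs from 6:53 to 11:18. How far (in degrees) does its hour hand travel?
The hour hand moves 0.5 degrees per minute.
Time elapsed: 11:18 - 6:53 = 265 minutes
Angular displacement: 265 x 0.5 = 132.5 degrees

Final answer: 132.5 degrees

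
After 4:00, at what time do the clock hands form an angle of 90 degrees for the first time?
At t minutes past 4:00, the hour hand is at 30 x 4 + 0.5t degrees and the minute hand is at 6t degrees.
The smaller angle between them is 90 degrees when |30H - 5.5t| = 90 or |30H - 5.5t| = 270.
With H = 4, solve 30 x 4 - 5.5t = +/- target for each target:
  t = (30 x 4 - 90) / 5.5 = 5.45
  t = (30 x 4 + 90) / 5.5 = 38.18
  t = (30 x 4 - 270) / 5.5 = -27.27 (outside (0, 60))
  t = (30 x 4 + 270) / 5.5 = 70.91 (outside (0, 60))
Valid solutions in (0, 60): {5.45, 38.18} minutes.
The first occurrence is t = 5.45 minutes.
The hands form a 90-degree angle at 5.45 minutes past 4:00.

Final answer: 5.45 minutes past 4:00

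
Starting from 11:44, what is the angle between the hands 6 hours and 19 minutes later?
First find the time 6 hours and 19 minutes after 11:44.
Total minutes: 11 x 60 + 44 + 6 x 60 + 19 = 1083.
1083 mod 720 = 363 minutes = 6:03.
Now compute the angle at 6:03:
Hour hand: 6 x 30 + 3 x 0.5 = 181.5 degrees
Minute hand: 3 x 6 = 18 degrees
Difference: |181.5 - 18| = 163.5 degrees
The angle is 163.5 degrees

Final answer: 163.5 degrees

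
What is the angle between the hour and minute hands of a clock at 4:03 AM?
Hour hand position: 4 x 30 + 3 x 0.5 = 121.5 degrees
Minute hand position: 3 x 6 = 18 degrees
Difference: |121.5 - 18| = 103.5 degrees
The angle between the hands is 103.5 degrees

Final answer: 103.5 degrees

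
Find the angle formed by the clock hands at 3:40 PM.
Hour hand position: 3 x 30 + 40 x 0.5 = 110 degrees
Minute hand position: 40 x 6 = 240 degrees
Difference: |110 - 240| = 130 degrees
The angle between the hands is 130 degrees

Final answer: 130 degrees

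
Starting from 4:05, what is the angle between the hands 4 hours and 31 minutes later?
First find the time 4 hours and 31 minutes after 4:05.
Total minutes: 4 x 60 + 5 + 4 x 60 + 31 = 516.
516 mod 720 = 516 minutes = 8:36.
Now compute the angle at 8:36:
Hour hand: 8 x 30 + 36 x 0.5 = 258 degrees
Minute hand: 36 x 6 = 216 degrees
Difference: |258 - 216| = 42 degrees
The angle is 42 degrees

Final answer: 42 degrees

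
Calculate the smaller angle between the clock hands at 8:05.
Hour hand position: 8 x 30 + 5 x 0.5 = 242.5 degrees
Minute hand position: 5 x 6 = 30 degrees
Difference: |242.5 - 30| = 212.5 degrees
Since 212.5 > 180, the smaller angle is 360 - 212.5 = 147.5 degrees

Final answer: 147.5 degrees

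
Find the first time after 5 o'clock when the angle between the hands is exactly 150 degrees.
At t minutes past 5:00, the hour hand is at 30 x 5 + 0.5t degrees and the minute hand is at 6t degrees.
The smaller angle between them is 150 degrees when |30H - 5.5t| = 150 or |30H - 5.5t| = 210.
With H = 5, solve 30 x 5 - 5.5t = +/- target for each target:
  t = (30 x 5 - 150) / 5.5 = 0 (outside (0, 60))
  t = (30 x 5 + 150) / 5.5 = 54.55
  t = (30 x 5 - 210) / 5.5 = -10.91 (outside (0, 60))
  t = (30 x 5 + 210) / 5.5 = 65.45 (outside (0, 60))
Valid solutions in (0, 60): {54.55} minutes.
The first occurrence is t = 54.55 minutes.
The hands form a 150-degree angle at 54.55 minutes past 5:00.

Final answer: 54.55 minutes past 5:00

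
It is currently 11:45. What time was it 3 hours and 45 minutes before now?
Starting time: 11:45 = 705 total minutes past 12:00
Subtracting: 3 hours and 45 minutes = 225 minutes
705 - 225 = 480 minutes
= 8 hours past 12:00 = 8:00

Final answer: 8:00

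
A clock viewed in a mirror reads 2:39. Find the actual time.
Reflection across the vertical (12-6) axis maps a hand at angle A degrees to (360 - A) degrees, which sends a reading of T minutes past 12:00 to (720 - T) minutes past 12:00.
Mirror reads 2:39 = 159 minutes past 12:00.
Actual time: (720 - 159) mod 720 = 561 minutes = 9:21.

Final answer: 9:21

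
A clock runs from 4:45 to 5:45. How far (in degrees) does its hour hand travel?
The hour hand moves 0.5 degrees per minute.
Time elapsed: 5:45 - 4:45 = 60 minutes
Angular displacement: 60 x 0.5 = 30 degrees

Final answer: 30 degrees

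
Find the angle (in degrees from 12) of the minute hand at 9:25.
The minute hand moves 6 degrees per minute.
At 9:25: 25 x 6 = 150 degrees

Final answer: 150 degrees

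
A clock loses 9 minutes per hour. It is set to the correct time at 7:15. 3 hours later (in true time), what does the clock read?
For every 60 true minutes, the faulty clock advances 60 - 9 = 51 minutes.
True elapsed: 3 hours = 180 minutes.
Faulty clock advances: 180 x 51/60 = 153 minutes (drift: 27 minutes behind).
Shown time: 7:15 + 153 minutes = 9:48.

Final answer: 9:48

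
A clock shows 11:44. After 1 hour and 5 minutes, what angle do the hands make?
First find the time 1 hour and 5 minutes after 11:44.
Total minutes: 11 x 60 + 44 + 1 x 60 + 5 = 769.
769 mod 720 = 49 minutes = 12:49.
Now compute the angle at 12:49:
Hour hand: 0 x 30 + 49 x 0.5 = 24.5 degrees
Minute hand: 49 x 6 = 294 degrees
Difference: |24.5 - 294| = 269.5 degrees
Smaller angle: 360 - 269.5 = 90.5 degrees

Final answer: 90.5 degrees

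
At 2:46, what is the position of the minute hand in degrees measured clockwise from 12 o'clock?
The minute hand moves 6 degrees per minute.
At 2:46: 46 x 6 = 276 degrees

Final answer: 276 degrees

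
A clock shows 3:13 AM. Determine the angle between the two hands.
Hour hand position: 3 x 30 + 13 x 0.5 = 96.5 degrees
Minute hand position: 13 x 6 = 78 degrees
Difference: |96.5 - 78| = 18.5 degrees
The angle between the hands is 18.5 degrees

Final answer: 18.5 degrees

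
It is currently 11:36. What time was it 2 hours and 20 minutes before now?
Starting time: 11:36 = 696 total minutes past 12:00
Subtracting: 2 hours and 20 minutes = 140 minutes
696 - 140 = 556 minutes
= 9 hours and 16 minutes past 12:00 = 9:16

Final answer: 9:16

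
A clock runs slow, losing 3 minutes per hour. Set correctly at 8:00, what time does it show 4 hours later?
For every 60 true minutes, the faulty clock advances 60 - 3 = 57 minutes.
True elapsed: 4 hours = 240 minutes.
Faulty clock advances: 240 x 57/60 = 228 minutes (drift: 12 minutes behind).
Shown time: 8:00 + 228 minutes = 11:48.

Final answer: 11:48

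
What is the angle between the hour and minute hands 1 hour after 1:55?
First find the time 1 hour after 1:55.
Total minutes: 1 x 60 + 55 + 1 x 60 + 0 = 175.
175 mod 720 = 175 minutes = 2:55.
Now compute the angle at 2:55:
Hour hand: 2 x 30 + 55 x 0.5 = 87.5 degrees
Minute hand: 55 x 6 = 330 degrees
Difference: |87.5 - 330| = 242.5 degrees
Smaller angle: 360 - 242.5 = 117.5 degrees

Final answer: 117.5 degrees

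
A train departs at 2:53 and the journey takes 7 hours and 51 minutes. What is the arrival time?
Starting time: 2:53
Adding 51 minutes to 53 minutes: 53 + 51 = 104 minutes = 1 hour and 44 minutes
Adding 7 hours: 2 + 7 + 1 (carry) = 10
Final time: 10:44

Final answer: 10:44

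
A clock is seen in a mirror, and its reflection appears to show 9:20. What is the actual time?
Reflection across the vertical (12-6) axis maps a hand at angle A degrees to (360 - A) degrees, which sends a reading of T minutes past 12:00 to (720 - T) minutes past 12:00.
Mirror reads 9:20 = 560 minutes past 12:00.
Actual time: (720 - 560) mod 720 = 160 minutes = 2:40.

Final answer: 2:40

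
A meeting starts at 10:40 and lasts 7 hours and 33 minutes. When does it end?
Starting time: 10:40
Adding 33 minutes to 40 minutes: 40 + 33 = 73 minutes = 1 hour and 13 minutes
Adding 7 hours: 10 + 7 + 1 (carry) = 18 - 12 = 6
Final time: 6:13

Final answer: 6:13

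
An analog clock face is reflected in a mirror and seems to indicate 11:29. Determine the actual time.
Reflection across the vertical (12-6) axis maps a hand at angle A degrees to (360 - A) degrees, which sends a reading of T minutes past 12:00 to (720 - T) minutes past 12:00.
Mirror reads 11:29 = 689 minutes past 12:00.
Actual time: (720 - 689) mod 720 = 31 minutes = 12:31.

Final answer: 12:31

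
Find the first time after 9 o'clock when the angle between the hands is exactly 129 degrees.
At t minutes past 9:00, the hour hand is at 30 x 9 + 0.5t degrees and the minute hand is at 6t degrees.
The smaller angle between them is 129 degrees when |30H - 5.5t| = 129 or |30H - 5.5t| = 231.
With H = 9, solve 30 x 9 - 5.5t = +/- target for each target:
  t = (30 x 9 - 129) / 5.5 = 25.64
  t = (30 x 9 + 129) / 5.5 = 72.55 (outside (0, 60))
  t = (30 x 9 - 231) / 5.5 = 7.09
  t = (30 x 9 + 231) / 5.5 = 91.09 (outside (0, 60))
Valid solutions in (0, 60): {7.09, 25.64} minutes.
The first occurrence is t = 7.09 minutes.
The hands form a 129-degree angle at 7.09 minutes past 9:00.

Final answer: 7.09 minutes past 9:00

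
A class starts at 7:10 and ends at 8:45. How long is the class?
From 7:10 to 8:45:
(8 x 60 + 45) - (7 x 60 + 10) = 525 - 430 = 95 minutes
= 1 hour and 35 minutes

Final answer: 1 hour and 35 minutes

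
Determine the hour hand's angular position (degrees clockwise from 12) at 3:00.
The hour hand moves 30 degrees per hour and 0.5 degrees per minute.
At 3:00: (3) x 30 + 0 x 0.5 = 90 + 0 = 90 degrees

Final answer: 90 degrees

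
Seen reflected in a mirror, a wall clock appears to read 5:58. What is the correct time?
Reflection across the vertical (12-6) axis maps a hand at angle A degrees to (360 - A) degrees, which sends a reading of T minutes past 12:00 to (720 - T) minutes past 12:00.
Mirror reads 5:58 = 358 minutes past 12:00.
Actual time: (720 - 358) mod 720 = 362 minutes = 6:02.

Final answer: 6:02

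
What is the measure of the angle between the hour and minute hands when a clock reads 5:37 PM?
Hour hand position: 5 x 30 + 37 x 0.5 = 168.5 degrees
Minute hand position: 37 x 6 = 222 degrees
Difference: |168.5 - 222| = 53.5 degrees
The angle between the hands is 53.5 degrees

Final answer: 53.5 degrees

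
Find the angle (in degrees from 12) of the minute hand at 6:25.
The minute hand moves 6 degrees per minute.
At 6:25: 25 x 6 = 150 degrees

Final answer: 150 degrees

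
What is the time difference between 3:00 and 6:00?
From 3:00 to 6:00:
(6 x 60 + 0) - (3 x 60 + 0) = 360 - 180 = 180 minutes
= 3 hours

Final answer: 3 hours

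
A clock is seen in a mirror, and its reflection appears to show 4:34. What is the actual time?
Reflection across the vertical (12-6) axis maps a hand at angle A degrees to (360 - A) degrees, which sends a reading of T minutes past 12:00 to (720 - T) minutes past 12:00.
Mirror reads 4:34 = 274 minutes past 12:00.
Actual time: (720 - 274) mod 720 = 446 minutes = 7:26.

Final answer: 7:26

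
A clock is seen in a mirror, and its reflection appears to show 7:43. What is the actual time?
Reflection across the vertical (12-6) axis maps a hand at angle A degrees to (360 - A) degrees, which sends a reading of T minutes past 12:00 to (720 - T) minutes past 12:00.
Mirror reads 7:43 = 463 minutes past 12:00.
Actual time: (720 - 463) mod 720 = 257 minutes = 4:17.

Final answer: 4:17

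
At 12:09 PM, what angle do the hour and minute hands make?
Hour hand position: 0 x 30 + 9 x 0.5 = 4.5 degrees
Minute hand position: 9 x 6 = 54 degrees
Difference: |4.5 - 54| = 49.5 degrees
The angle between the hands is 49.5 degrees

Final answer: 49.5 degrees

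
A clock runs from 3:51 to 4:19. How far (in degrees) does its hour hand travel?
The hour hand moves 0.5 degrees per minute.
Time elapsed: 4:19 - 3:51 = 28 minutes
Angular displacement: 28 x 0.5 = 14 degrees

Final answer: 14 degrees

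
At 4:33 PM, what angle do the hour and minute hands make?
Hour hand position: 4 x 30 + 33 x 0.5 = 136.5 degrees
Minute hand position: 33 x 6 = 198 degrees
Difference: |136.5 - 198| = 61.5 degrees
The angle between the hands is 61.5 degrees

Final answer: 61.5 degrees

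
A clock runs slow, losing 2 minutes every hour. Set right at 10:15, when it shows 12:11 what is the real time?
For every 60 true minutes, the faulty clock advances 58 minutes, so 1 faulty-clock minute corresponds to 60/58 true minutes.
From 10:15 to 12:11 on the faulty dial is 116 minutes.
True elapsed: 116 x 60/58 = 120 minutes = 2 hours.
True time: 10:15 + 2 hours = 12:15.

Final answer: 12:15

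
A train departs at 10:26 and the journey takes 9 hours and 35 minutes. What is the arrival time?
Starting time: 10:26
Adding 35 minutes to 26 minutes: 26 + 35 = 61 minutes = 1 hour and 1 minute
Adding 9 hours: 10 + 9 + 1 (carry) = 20 - 12 = 8
Final time: 8:01

Final answer: 8:01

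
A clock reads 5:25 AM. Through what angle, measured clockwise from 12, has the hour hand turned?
The hour hand moves 30 degrees per hour and 0.5 degrees per minute.
At 5:25: (5) x 30 + 25 x 0.5 = 150 + 12.5 = 162.5 degrees

Final answer: 162.5 degrees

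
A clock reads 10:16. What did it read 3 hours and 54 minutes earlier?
Starting time: 10:16 = 616 total minutes past 12:00
Subtracting: 3 hours and 54 minutes = 234 minutes
616 - 234 = 382 minutes
= 6 hours and 22 minutes past 12:00 = 6:22

Final answer: 6:22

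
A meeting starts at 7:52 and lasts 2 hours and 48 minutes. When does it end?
Starting time: 7:52
Adding 48 minutes to 52 minutes: 52 + 48 = 100 minutes = 1 hour and 40 minutes
Adding 2 hours: 7 + 2 + 1 (carry) = 10
Final time: 10:40

Final answer: 10:40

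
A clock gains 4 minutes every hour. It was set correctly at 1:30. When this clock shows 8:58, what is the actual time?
For every 60 true minutes, the faulty clock advances 64 minutes, so 1 faulty-clock minute corresponds to 60/64 true minutes.
From 1:30 to 8:58 on the faulty dial is 448 minutes.
True elapsed: 448 x 60/64 = 420 minutes = 7 hours.
True time: 1:30 + 7 hours = 8:30.

Final answer: 8:30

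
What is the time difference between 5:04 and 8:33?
From 5:04 to 8:33:
(8 x 60 + 33) - (5 x 60 + 4) = 513 - 304 = 209 minutes
= 3 hours and 29 minutes

Final answer: 3 hours and 29 minutes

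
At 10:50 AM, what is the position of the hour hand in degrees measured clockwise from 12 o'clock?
The hour hand moves 30 degrees per hour and 0.5 degrees per minute.
At 10:50: (10) x 30 + 50 x 0.5 = 300 + 25 = 325 degrees

Final answer: 325 degrees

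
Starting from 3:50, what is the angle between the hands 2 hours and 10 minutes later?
First find the time 2 hours and 10 minutes after 3:50.
Total minutes: 3 x 60 + 50 + 2 x 60 + 10 = 360.
360 mod 720 = 360 minutes = 6:00.
Now compute the angle at 6:00:
Hour hand: 6 x 30 + 0 x 0.5 = 180 degrees
Minute hand: 0 x 6 = 0 degrees
Difference: |180 - 0| = 180 degrees
The angle is 180 degrees

Final answer: 180 degrees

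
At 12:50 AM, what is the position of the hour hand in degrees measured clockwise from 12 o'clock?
The hour hand moves 30 degrees per hour and 0.5 degrees per minute.
At 12:50: (0) x 30 + 50 x 0.5 = 0 + 25 = 25 degrees

Final answer: 25 degrees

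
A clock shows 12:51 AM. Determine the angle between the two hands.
Hour hand position: 0 x 30 + 51 x 0.5 = 25.5 degrees
Minute hand position: 51 x 6 = 306 degrees
Difference: |25.5 - 306| = 280.5 degrees
Since 280.5 > 180, the smaller angle is 360 - 280.5 = 79.5 degrees

Final answer: 79.5 degrees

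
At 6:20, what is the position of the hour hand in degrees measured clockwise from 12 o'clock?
The hour hand moves 30 degrees per hour and 0.5 degrees per minute.
At 6:20: (6) x 30 + 20 x 0.5 = 180 + 10 = 190 degrees

Final answer: 190 degrees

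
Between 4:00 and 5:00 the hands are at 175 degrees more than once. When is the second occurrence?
At t minutes past 4:00, the hour hand is at 30 x 4 + 0.5t degrees and the minute hand is at 6t degrees.
The smaller angle between them is 175 degrees when |30H - 5.5t| = 175 or |30H - 5.5t| = 185.
With H = 4, solve 30 x 4 - 5.5t = +/- target for each target:
  t = (30 x 4 - 175) / 5.5 = -10 (outside (0, 60))
  t = (30 x 4 + 175) / 5.5 = 53.64
  t = (30 x 4 - 185) / 5.5 = -11.82 (outside (0, 60))
  t = (30 x 4 + 185) / 5.5 = 55.45
Valid solutions in (0, 60): {53.64, 55.45} minutes.
The second occurrence is t = 55.45 minutes.
The hands form a 175-degree angle at 55.45 minutes past 4:00.

Final answer: 55.45 minutes past 4:00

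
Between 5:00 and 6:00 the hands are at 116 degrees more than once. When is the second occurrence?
At t minutes past 5:00, the hour hand is at 30 x 5 + 0.5t degrees and the minute hand is at 6t degrees.
The smaller angle between them is 116 degrees when |30H - 5.5t| = 116 or |30H - 5.5t| = 244.
With H = 5, solve 30 x 5 - 5.5t = +/- target for each target:
  t = (30 x 5 - 116) / 5.5 = 6.18
  t = (30 x 5 + 116) / 5.5 = 48.36
  t = (30 x 5 - 244) / 5.5 = -17.09 (outside (0, 60))
  t = (30 x 5 + 244) / 5.5 = 71.64 (outside (0, 60))
Valid solutions in (0, 60): {6.18, 48.36} minutes.
The second occurrence is t = 48.36 minutes.
The hands form a 116-degree angle at 48.36 minutes past 5:00.

Final answer: 48.36 minutes past 5:00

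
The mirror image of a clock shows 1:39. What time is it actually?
Reflection across the vertical (12-6) axis maps a hand at angle A degrees to (360 - A) degrees, which sends a reading of T minutes past 12:00 to (720 - T) minutes past 12:00.
Mirror reads 1:39 = 99 minutes past 12:00.
Actual time: (720 - 99) mod 720 = 621 minutes = 10:21.

Final answer: 10:21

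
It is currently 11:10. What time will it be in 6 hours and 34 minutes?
Starting time: 11:10
Adding 34 minutes to 10 minutes: 10 + 34 = 44 minutes
Adding 6 hours: 11 + 6 = 17 - 12 = 5
Final time: 5:44

Final answer: 5:44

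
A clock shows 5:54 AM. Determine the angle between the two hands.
Hour hand position: 5 x 30 + 54 x 0.5 = 177 degrees
Minute hand position: 54 x 6 = 324 degrees
Difference: |177 - 324| = 147 degrees
The angle between the hands is 147 degrees

Final answer: 147 degrees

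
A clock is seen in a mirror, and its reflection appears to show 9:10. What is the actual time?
Reflection across the vertical (12-6) axis maps a hand at angle A degrees to (360 - A) degrees, which sends a reading of T minutes past 12:00 to (720 - T) minutes past 12:00.
Mirror reads 9:10 = 550 minutes past 12:00.
Actual time: (720 - 550) mod 720 = 170 minutes = 2:50.

Final answer: 2:50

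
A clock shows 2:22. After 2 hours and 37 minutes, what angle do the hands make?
First find the time 2 hours and 37 minutes after 2:22.
Total minutes: 2 x 60 + 22 + 2 x 60 + 37 = 299.
299 mod 720 = 299 minutes = 4:59.
Now compute the angle at 4:59:
Hour hand: 4 x 30 + 59 x 0.5 = 149.5 degrees
Minute hand: 59 x 6 = 354 degrees
Difference: |149.5 - 354| = 204.5 degrees
Smaller angle: 360 - 204.5 = 155.5 degrees

Final answer: 155.5 degrees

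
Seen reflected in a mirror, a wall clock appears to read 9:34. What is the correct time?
Reflection across the vertical (12-6) axis maps a hand at angle A degrees to (360 - A) degrees, which sends a reading of T minutes past 12:00 to (720 - T) minutes past 12:00.
Mirror reads 9:34 = 574 minutes past 12:00.
Actual time: (720 - 574) mod 720 = 146 minutes = 2:26.

Final answer: 2:26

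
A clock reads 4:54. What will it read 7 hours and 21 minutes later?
Starting time: 4:54
Adding 21 minutes to 54 minutes: 54 + 21 = 75 minutes = 1 hour and 15 minutes
Adding 7 hours: 4 + 7 + 1 (carry) = 12
Final time: 12:15

Final answer: 12:15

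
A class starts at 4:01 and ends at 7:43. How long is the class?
From 4:01 to 7:43:
(7 x 60 + 43) - (4 x 60 + 1) = 463 - 241 = 222 minutes
= 3 hours and 42 minutes

Final answer: 3 hours and 42 minutes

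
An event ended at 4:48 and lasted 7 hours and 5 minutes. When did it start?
Starting time: 4:48 = 288 total minutes past 12:00
Subtracting: 7 hours and 5 minutes = 425 minutes
288 - 425 = -137 (negative, add 12 hours = 720) = 583 minutes
= 9 hours and 43 minutes past 12:00 = 9:43

Final answer: 9:43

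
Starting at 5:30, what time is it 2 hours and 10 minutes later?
Starting time: 5:30
Adding 10 minutes to 30 minutes: 30 + 10 = 40 minutes
Adding 2 hours: 5 + 2 = 7
Final time: 7:40

Final answer: 7:40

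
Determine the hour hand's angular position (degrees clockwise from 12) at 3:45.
The hour hand moves 30 degrees per hour and 0.5 degrees per minute.
At 3:45: (3) x 30 + 45 x 0.5 = 90 + 22.5 = 112.5 degrees

Final answer: 112.5 degrees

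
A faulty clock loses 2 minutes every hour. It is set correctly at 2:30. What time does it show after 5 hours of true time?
For every 60 true minutes, the faulty clock advances 60 - 2 = 58 minutes.
True elapsed: 5 hours = 300 minutes.
Faulty clock advances: 300 x 58/60 = 290 minutes (drift: 10 minutes behind).
Shown time: 2:30 + 290 minutes = 7:20.

Final answer: 7:20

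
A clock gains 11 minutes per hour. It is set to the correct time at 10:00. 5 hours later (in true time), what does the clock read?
For every 60 true minutes, the faulty clock advances 60 + 11 = 71 minutes.
True elapsed: 5 hours = 300 minutes.
Faulty clock advances: 300 x 71/60 = 355 minutes (drift: 55 minutes ahead).
Shown time: 10:00 + 355 minutes = 3:55.

Final answer: 3:55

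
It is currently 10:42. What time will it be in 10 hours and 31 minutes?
Starting time: 10:42
Adding 31 minutes to 42 minutes: 42 + 31 = 73 minutes = 1 hour and 13 minutes
Adding 10 hours: 10 + 10 + 1 (carry) = 21 - 12 = 9
Final time: 9:13

Final answer: 9:13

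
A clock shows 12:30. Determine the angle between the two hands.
Hour hand position: 0 x 30 + 30 x 0.5 = 15 degrees
Minute hand position: 30 x 6 = 180 degrees
Difference: |15 - 180| = 165 degrees
The angle between the hands is 165 degrees

Final answer: 165 degrees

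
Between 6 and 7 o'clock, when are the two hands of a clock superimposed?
The minute hand gains 5.5 degrees per minute on the hour hand.
At 6:00, the hour hand is at 180 degrees and the minute hand is at 0 degrees.
The gap is 180 degrees. Time to close: 180/5.5 = 60 x 6/11 = 32.73 minutes.
The hands overlap at 32.73 minutes past 6:00.

Final answer: 32.73 minutes past 6:00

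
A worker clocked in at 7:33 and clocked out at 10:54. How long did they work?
From 7:33 to 10:54:
(10 x 60 + 54) - (7 x 60 + 33) = 654 - 453 = 201 minutes
= 3 hours and 21 minutes

Final answer: 3 hours and 21 minutes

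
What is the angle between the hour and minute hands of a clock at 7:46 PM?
Hour hand position: 7 x 30 + 46 x 0.5 = 233 degrees
Minute hand position: 46 x 6 = 276 degrees
Difference: |233 - 276| = 43 degrees
The angle between the hands is 43 degrees

Final answer: 43 degrees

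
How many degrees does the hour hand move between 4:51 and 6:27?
The hour hand moves 0.5 degrees per minute.
Time elapsed: 6:27 - 4:51 = 96 minutes
Angular displacement: 96 x 0.5 = 48 degrees

Final answer: 48 degrees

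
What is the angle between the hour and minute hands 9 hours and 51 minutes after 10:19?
First find the time 9 hours and 51 minutes after 10:19.
Total minutes: 10 x 60 + 19 + 9 x 60 + 51 = 1210.
1210 mod 720 = 490 minutes = 8:10.
Now compute the angle at 8:10:
Hour hand: 8 x 30 + 10 x 0.5 = 245 degrees
Minute hand: 10 x 6 = 60 degrees
Difference: |245 - 60| = 185 degrees
Smaller angle: 360 - 185 = 175 degrees

Final answer: 175 degrees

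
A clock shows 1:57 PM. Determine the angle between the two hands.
Hour hand position: 1 x 30 + 57 x 0.5 = 58.5 degrees
Minute hand position: 57 x 6 = 342 degrees
Difference: |58.5 - 342| = 283.5 degrees
Since 283.5 > 180, the smaller angle is 360 - 283.5 = 76.5 degrees

Final answer: 76.5 degrees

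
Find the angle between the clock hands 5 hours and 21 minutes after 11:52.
First find the time 5 hours and 21 minutes after 11:52.
Total minutes: 11 x 60 + 52 + 5 x 60 + 21 = 1033.
1033 mod 720 = 313 minutes = 5:13.
Now compute the angle at 5:13:
Hour hand: 5 x 30 + 13 x 0.5 = 156.5 degrees
Minute hand: 13 x 6 = 78 degrees
Difference: |156.5 - 78| = 78.5 degrees
The angle is 78.5 degrees

Final answer: 78.5 degrees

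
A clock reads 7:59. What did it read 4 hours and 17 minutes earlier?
Starting time: 7:59 = 479 total minutes past 12:00
Subtracting: 4 hours and 17 minutes = 257 minutes
479 - 257 = 222 minutes
= 3 hours and 42 minutes past 12:00 = 3:42

Final answer: 3:42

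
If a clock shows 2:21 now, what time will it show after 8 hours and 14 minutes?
Starting time: 2:21
Adding 14 minutes to 21 minutes: 21 + 14 = 35 minutes
Adding 8 hours: 2 + 8 = 10
Final time: 10:35

Final answer: 10:35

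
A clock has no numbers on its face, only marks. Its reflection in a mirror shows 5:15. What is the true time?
Reflection across the vertical (12-6) axis maps a hand at angle A degrees to (360 - A) degrees, which sends a reading of T minutes past 12:00 to (720 - T) minutes past 12:00.
Mirror reads 5:15 = 315 minutes past 12:00.
Actual time: (720 - 315) mod 720 = 405 minutes = 6:45.

Final answer: 6:45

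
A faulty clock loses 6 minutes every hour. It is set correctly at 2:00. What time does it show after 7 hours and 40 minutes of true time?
For every 60 true minutes, the faulty clock advances 60 - 6 = 54 minutes.
True elapsed: 7 hours and 40 minutes = 460 minutes.
Faulty clock advances: 460 x 54/60 = 414 minutes (drift: 46 minutes behind).
Shown time: 2:00 + 414 minutes = 8:54.

Final answer: 8:54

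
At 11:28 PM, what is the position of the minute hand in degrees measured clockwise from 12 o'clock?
The minute hand moves 6 degrees per minute.
At 11:28: 28 x 6 = 168 degrees

Final answer: 168 degrees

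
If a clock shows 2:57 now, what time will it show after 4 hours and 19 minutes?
Starting time: 2:57
Adding 19 minutes to 57 minutes: 57 + 19 = 76 minutes = 1 hour and 16 minutes
Adding 4 hours: 2 + 4 + 1 (carry) = 7
Final time: 7:16

Final answer: 7:16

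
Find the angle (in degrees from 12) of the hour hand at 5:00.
The hour hand moves 30 degrees per hour and 0.5 degrees per minute.
At 5:00: (5) x 30 + 0 x 0.5 = 150 + 0 = 150 degrees

Final answer: 150 degrees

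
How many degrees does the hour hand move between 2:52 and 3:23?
The hour hand moves 0.5 degrees per minute.
Time elapsed: 3:23 - 2:52 = 31 minutes
Angular displacement: 31 x 0.5 = 15.5 degrees

Final answer: 15.5 degrees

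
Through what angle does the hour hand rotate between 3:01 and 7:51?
The hour hand moves 0.5 degrees per minute.
Time elapsed: 7:51 - 3:01 = 290 minutes
Angular displacement: 290 x 0.5 = 145 degrees

Final answer: 145 degrees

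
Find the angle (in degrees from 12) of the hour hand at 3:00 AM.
The hour hand moves 30 degrees per hour and 0.5 degrees per minute.
At 3:00: (3) x 30 + 0 x 0.5 = 90 + 0 = 90 degrees

Final answer: 90 degrees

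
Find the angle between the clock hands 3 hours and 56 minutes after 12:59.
First find the time 3 hours and 56 minutes after 12:59.
Total minutes: 12 x 60 + 59 + 3 x 60 + 56 = 1015.
1015 mod 720 = 295 minutes = 4:55.
Now compute the angle at 4:55:
Hour hand: 4 x 30 + 55 x 0.5 = 147.5 degrees
Minute hand: 55 x 6 = 330 degrees
Difference: |147.5 - 330| = 182.5 degrees
Smaller angle: 360 - 182.5 = 177.5 degrees

Final answer: 177.5 degrees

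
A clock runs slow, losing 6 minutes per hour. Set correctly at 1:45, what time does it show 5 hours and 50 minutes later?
For every 60 true minutes, the faulty clock advances 60 - 6 = 54 minutes.
True elapsed: 5 hours and 50 minutes = 350 minutes.
Faulty clock advances: 350 x 54/60 = 315 minutes (drift: 35 minutes behind).
Shown time: 1:45 + 315 minutes = 7:00.

Final answer: 7:00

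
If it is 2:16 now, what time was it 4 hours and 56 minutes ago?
Starting time: 2:16 = 136 total minutes past 12:00
Subtracting: 4 hours and 56 minutes = 296 minutes
136 - 296 = -160 (negative, add 12 hours = 720) = 560 minutes
= 9 hours and 20 minutes past 12:00 = 9:20

Final answer: 9:20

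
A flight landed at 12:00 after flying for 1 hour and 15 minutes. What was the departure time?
Starting time: 12:00 = 0 total minutes past 12:00
Subtracting: 1 hour and 15 minutes = 75 minutes
0 - 75 = -75 (negative, add 12 hours = 720) = 645 minutes
= 10 hours and 45 minutes past 12:00 = 10:45

Final answer: 10:45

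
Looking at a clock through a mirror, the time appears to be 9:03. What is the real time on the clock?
Reflection across the vertical (12-6) axis maps a hand at angle A degrees to (360 - A) degrees, which sends a reading of T minutes past 12:00 to (720 - T) minutes past 12:00.
Mirror reads 9:03 = 543 minutes past 12:00.
Actual time: (720 - 543) mod 720 = 177 minutes = 2:57.

Final answer: 2:57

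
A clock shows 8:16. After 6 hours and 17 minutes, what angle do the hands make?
First find the time 6 hours and 17 minutes after 8:16.
Total minutes: 8 x 60 + 16 + 6 x 60 + 17 = 873.
873 mod 720 = 153 minutes = 2:33.
Now compute the angle at 2:33:
Hour hand: 2 x 30 + 33 x 0.5 = 76.5 degrees
Minute hand: 33 x 6 = 198 degrees
Difference: |76.5 - 198| = 121.5 degrees
The angle is 121.5 degrees

Final answer: 121.5 degrees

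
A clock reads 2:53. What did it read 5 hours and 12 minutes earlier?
Starting time: 2:53 = 173 total minutes past 12:00
Subtracting: 5 hours and 12 minutes = 312 minutes
173 - 312 = -139 (negative, add 12 hours = 720) = 581 minutes
= 9 hours and 41 minutes past 12:00 = 9:41

Final answer: 9:41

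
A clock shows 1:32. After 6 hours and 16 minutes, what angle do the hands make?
First find the time 6 hours and 16 minutes after 1:32.
Total minutes: 1 x 60 + 32 + 6 x 60 + 16 = 468.
468 mod 720 = 468 minutes = 7:48.
Now compute the angle at 7:48:
Hour hand: 7 x 30 + 48 x 0.5 = 234 degrees
Minute hand: 48 x 6 = 288 degrees
Difference: |234 - 288| = 54 degrees
The angle is 54 degrees

Final answer: 54 degrees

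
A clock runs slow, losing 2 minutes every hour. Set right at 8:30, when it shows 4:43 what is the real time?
For every 60 true minutes, the faulty clock advances 58 minutes, so 1 faulty-clock minute corresponds to 60/58 true minutes.
From 8:30 to 4:43 on the faulty dial is 493 minutes.
True elapsed: 493 x 60/58 = 510 minutes = 8 hours and 30 minutes.
True time: 8:30 + 8 hours and 30 minutes = 5:00.

Final answer: 5:00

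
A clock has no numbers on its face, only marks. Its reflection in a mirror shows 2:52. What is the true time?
Reflection across the vertical (12-6) axis maps a hand at angle A degrees to (360 - A) degrees, which sends a reading of T minutes past 12:00 to (720 - T) minutes past 12:00.
Mirror reads 2:52 = 172 minutes past 12:00.
Actual time: (720 - 172) mod 720 = 548 minutes = 9:08.

Final answer: 9:08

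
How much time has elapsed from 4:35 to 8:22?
From 4:35 to 8:22:
(8 x 60 + 22) - (4 x 60 + 35) = 502 - 275 = 227 minutes
= 3 hours and 47 minutes

Final answer: 3 hours and 47 minutes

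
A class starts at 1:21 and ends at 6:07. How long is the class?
From 1:21 to 6:07:
(6 x 60 + 7) - (1 x 60 + 21) = 367 - 81 = 286 minutes
= 4 hours and 46 minutes

Final answer: 4 hours and 46 minutes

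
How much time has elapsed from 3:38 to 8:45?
From 3:38 to 8:45:
(8 x 60 + 45) - (3 x 60 + 38) = 525 - 218 = 307 minutes
= 5 hours and 7 minutes

Final answer: 5 hours and 7 minutes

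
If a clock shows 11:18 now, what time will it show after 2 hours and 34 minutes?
Starting time: 11:18
Adding 34 minutes to 18 minutes: 18 + 34 = 52 minutes
Adding 2 hours: 11 + 2 = 13 - 12 = 1
Final time: 1:52

Final answer: 1:52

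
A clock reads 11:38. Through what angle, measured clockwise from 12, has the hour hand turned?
The hour hand moves 30 degrees per hour and 0.5 degrees per minute.
At 11:38: (11) x 30 + 38 x 0.5 = 330 + 19 = 349 degrees

Final answer: 349 degrees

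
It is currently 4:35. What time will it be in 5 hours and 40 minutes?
Starting time: 4:35
Adding 40 minutes to 35 minutes: 35 + 40 = 75 minutes = 1 hour and 15 minutes
Adding 5 hours: 4 + 5 + 1 (carry) = 10
Final time: 10:15

Final answer: 10:15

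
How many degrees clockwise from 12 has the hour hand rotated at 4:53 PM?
The hour hand moves 30 degrees per hour and 0.5 degrees per minute.
At 4:53: (4) x 30 + 53 x 0.5 = 120 + 26.5 = 146.5 degrees

Final answer: 146.5 degrees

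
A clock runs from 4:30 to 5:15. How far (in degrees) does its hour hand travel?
The hour hand moves 0.5 degrees per minute.
Time elapsed: 5:15 - 4:30 = 45 minutes
Angular displacement: 45 x 0.5 = 22.5 degrees

Final answer: 22.5 degrees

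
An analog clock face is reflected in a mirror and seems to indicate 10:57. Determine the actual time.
Reflection across the vertical (12-6) axis maps a hand at angle A degrees to (360 - A) degrees, which sends a reading of T minutes past 12:00 to (720 - T) minutes past 12:00.
Mirror reads 10:57 = 657 minutes past 12:00.
Actual time: (720 - 657) mod 720 = 63 minutes = 1:03.

Final answer: 1:03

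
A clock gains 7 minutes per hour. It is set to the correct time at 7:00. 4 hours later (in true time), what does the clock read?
For every 60 true minutes, the faulty clock advances 60 + 7 = 67 minutes.
True elapsed: 4 hours = 240 minutes.
Faulty clock advances: 240 x 67/60 = 268 minutes (drift: 28 minutes ahead).
Shown time: 7:00 + 268 minutes = 11:28.

Final answer: 11:28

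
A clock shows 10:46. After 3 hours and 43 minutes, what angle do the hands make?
First find the time 3 hours and 43 minutes after 10:46.
Total minutes: 10 x 60 + 46 + 3 x 60 + 43 = 869.
869 mod 720 = 149 minutes = 2:29.
Now compute the angle at 2:29:
Hour hand: 2 x 30 + 29 x 0.5 = 74.5 degrees
Minute hand: 29 x 6 = 174 degrees
Difference: |74.5 - 174| = 99.5 degrees
The angle is 99.5 degrees

Final answer: 99.5 degrees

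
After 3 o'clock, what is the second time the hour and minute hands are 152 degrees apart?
At t minutes past 3:00, the hour hand is at 30 x 3 + 0.5t degrees and the minute hand is at 6t degrees.
The smaller angle between them is 152 degrees when |30H - 5.5t| = 152 or |30H - 5.5t| = 208.
With H = 3, solve 30 x 3 - 5.5t = +/- target for each target:
  t = (30 x 3 - 152) / 5.5 = -11.27 (outside (0, 60))
  t = (30 x 3 + 152) / 5.5 = 44
  t = (30 x 3 - 208) / 5.5 = -21.45 (outside (0, 60))
  t = (30 x 3 + 208) / 5.5 = 54.18
Valid solutions in (0, 60): {44, 54.18} minutes.
The second occurrence is t = 54.18 minutes.
The hands form a 152-degree angle at 54.18 minutes past 3:00.

Final answer: 54.18 minutes past 3:00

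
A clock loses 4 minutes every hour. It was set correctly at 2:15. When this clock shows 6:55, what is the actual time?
For every 60 true minutes, the faulty clock advances 56 minutes, so 1 faulty-clock minute corresponds to 60/56 true minutes.
From 2:15 to 6:55 on the faulty dial is 280 minutes.
True elapsed: 280 x 60/56 = 300 minutes = 5 hours.
True time: 2:15 + 5 hours = 7:15.

Final answer: 7:15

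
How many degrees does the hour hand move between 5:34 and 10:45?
The hour hand moves 0.5 degrees per minute.
Time elapsed: 10:45 - 5:34 = 311 minutes
Angular displacement: 311 x 0.5 = 155.5 degrees

Final answer: 155.5 degrees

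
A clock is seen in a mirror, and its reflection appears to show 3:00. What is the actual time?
Reflection across the vertical (12-6) axis maps a hand at angle A degrees to (360 - A) degrees, which sends a reading of T minutes past 12:00 to (720 - T) minutes past 12:00.
Mirror reads 3:00 = 180 minutes past 12:00.
Actual time: (720 - 180) mod 720 = 540 minutes = 9:00.

Final answer: 9:00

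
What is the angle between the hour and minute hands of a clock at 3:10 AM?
Hour hand position: 3 x 30 + 10 x 0.5 = 95 degrees
Minute hand position: 10 x 6 = 60 degrees
Difference: |95 - 60| = 35 degrees
The angle between the hands is 35 degrees

Final answer: 35 degrees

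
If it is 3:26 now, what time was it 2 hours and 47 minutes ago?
Starting time: 3:26 = 206 total minutes past 12:00
Subtracting: 2 hours and 47 minutes = 167 minutes
206 - 167 = 39 minutes
= 39 minutes past 12:00 = 12:39

Final answer: 12:39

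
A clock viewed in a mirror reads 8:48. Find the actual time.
Reflection across the vertical (12-6) axis maps a hand at angle A degrees to (360 - A) degrees, which sends a reading of T minutes past 12:00 to (720 - T) minutes past 12:00.
Mirror reads 8:48 = 528 minutes past 12:00.
Actual time: (720 - 528) mod 720 = 192 minutes = 3:12.

Final answer: 3:12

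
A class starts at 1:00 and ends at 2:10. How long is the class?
From 1:00 to 2:10:
(2 x 60 + 10) - (1 x 60 + 0) = 130 - 60 = 70 minutes
= 1 hour and 10 minutes

Final answer: 1 hour and 10 minutes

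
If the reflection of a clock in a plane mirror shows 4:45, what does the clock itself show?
Reflection across the vertical (12-6) axis maps a hand at angle A degrees to (360 - A) degrees, which sends a reading of T minutes past 12:00 to (720 - T) minutes past 12:00.
Mirror reads 4:45 = 285 minutes past 12:00.
Actual time: (720 - 285) mod 720 = 435 minutes = 7:15.

Final answer: 7:15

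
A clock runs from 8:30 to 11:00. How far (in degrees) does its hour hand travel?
The hour hand moves 0.5 degrees per minute.
Time elapsed: 11:00 - 8:30 = 150 minutes
Angular displacement: 150 x 0.5 = 75 degrees

Final answer: 75 degrees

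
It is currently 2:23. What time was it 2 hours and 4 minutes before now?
Starting time: 2:23 = 143 total minutes past 12:00
Subtracting: 2 hours and 4 minutes = 124 minutes
143 - 124 = 19 minutes
= 19 minutes past 12:00 = 12:19

Final answer: 12:19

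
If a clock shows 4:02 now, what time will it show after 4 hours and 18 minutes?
Starting time: 4:02
Adding 18 minutes to 2 minutes: 2 + 18 = 20 minutes
Adding 4 hours: 4 + 4 = 8
Final time: 8:20

Final answer: 8:20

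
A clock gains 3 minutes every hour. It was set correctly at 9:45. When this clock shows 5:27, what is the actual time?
For every 60 true minutes, the faulty clock advances 63 minutes, so 1 faulty-clock minute corresponds to 60/63 true minutes.
From 9:45 to 5:27 on the faulty dial is 462 minutes.
True elapsed: 462 x 60/63 = 440 minutes = 7 hours and 20 minutes.
True time: 9:45 + 7 hours and 20 minutes = 5:05.

Final answer: 5:05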